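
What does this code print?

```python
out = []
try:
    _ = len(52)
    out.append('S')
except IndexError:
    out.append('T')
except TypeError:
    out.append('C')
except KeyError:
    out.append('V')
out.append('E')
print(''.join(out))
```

Execution trace: 'C' (except TypeError) → 'E' (after the try/except). Output: CE

Answer: CE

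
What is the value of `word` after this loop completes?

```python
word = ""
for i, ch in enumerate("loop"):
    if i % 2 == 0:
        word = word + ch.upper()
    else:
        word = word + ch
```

Uppercase even positions in 'loop'
`word` takes the values: "" → "L" → "Lo" → "LoO" → "LoOp"

Answer: "LoOp"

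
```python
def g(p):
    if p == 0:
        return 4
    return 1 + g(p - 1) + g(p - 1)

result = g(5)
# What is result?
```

g(p) = 1 + 2·g(p-1), g(0)=4. Closed form: (4+1)·2^5 - 1 = 159.

Answer: 159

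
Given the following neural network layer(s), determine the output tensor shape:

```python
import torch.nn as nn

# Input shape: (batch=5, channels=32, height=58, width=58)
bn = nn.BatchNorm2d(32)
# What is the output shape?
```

Input: (5, 32, 58, 58) -> Output: (5, 32, 58, 58)

Answer: (5, 32, 58, 58)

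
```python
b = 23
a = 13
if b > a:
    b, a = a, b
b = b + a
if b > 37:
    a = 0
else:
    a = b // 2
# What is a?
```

Trace:
`b = 23` → b = 23
`a = 13` → a = 13
`if b > a: ...` → b > a is True → b = 13; a = 23
`b = b + a` → b = 36
`if b > 37: ...` → b > 37 is False, take else branch → a = 18
So a = 18

Answer: 18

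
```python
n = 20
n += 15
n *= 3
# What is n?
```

Trace:
`n = 20` → n = 20
`n += 15` → n = 35
`n *= 3` → n = 105
So n = 105

Answer: 105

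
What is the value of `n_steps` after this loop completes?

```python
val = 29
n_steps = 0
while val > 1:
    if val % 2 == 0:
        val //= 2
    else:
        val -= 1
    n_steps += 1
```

Steps to reduce 29 to 1
`n_steps` takes the values: 0 → 1 → 2 → 3 → 4 → 5 → 6 → 7

Answer: 7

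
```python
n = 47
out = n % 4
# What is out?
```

Trace:
`n = 47` → n = 47
`out = n % 4` → out = 3
So out = 3

Answer: 3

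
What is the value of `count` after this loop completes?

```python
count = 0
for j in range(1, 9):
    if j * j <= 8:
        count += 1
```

Count numbers where j² ≤ 8
`count` takes the values: 0 → 1 → 2

Answer: 2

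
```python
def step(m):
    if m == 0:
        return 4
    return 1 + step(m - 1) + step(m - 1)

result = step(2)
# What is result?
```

step(m) = 1 + 2·step(m-1), step(0)=4. Closed form: (4+1)·2^2 - 1 = 19.

Answer: 19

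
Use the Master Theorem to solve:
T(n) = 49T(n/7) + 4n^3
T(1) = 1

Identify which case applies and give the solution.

a=49, b=7, f(n)=4n^3. log_7(49) = 2. Since c=3 > 2 and the regularity condition holds (49(n/7)^3 = (49/7^3)n^3 with 49/7^3 < 1), Case 3 applies: T(n) = Θ(f(n)) = O(n^3).

Answer: O(n^3) - Case 3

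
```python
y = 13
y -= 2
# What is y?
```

Trace:
`y = 13` → y = 13
`y -= 2` → y = 11
So y = 11

Answer: 11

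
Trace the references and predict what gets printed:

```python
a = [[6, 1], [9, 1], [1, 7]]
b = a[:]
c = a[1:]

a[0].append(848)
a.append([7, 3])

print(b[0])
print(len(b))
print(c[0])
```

Key concept: slice with nested mutation.
Step by step:
`a = [[6, 1], [9, 1], [1, 7]]` → a = [[6, 1], [9, 1], [1, 7]]
`b = a[:]` → b = [[6, 1], [9, 1], [1, 7]]
`c = a[1:]` → c = [[9, 1], [1, 7]]
`a[0].append(848)` → a = [[6, 1, 848], [9, 1], [1, 7]]; b = [[6, 1, 848], [9, 1], [1, 7]]
`a.append([7, 3])` → a = [[6, 1, 848], [9, 1], [1, 7], [7, 3]]
`print(b[0])` → prints [6, 1, 848]
`print(len(b))` → prints 3
`print(c[0])` → prints [9, 1]

Answer:
[6, 1, 848]
3
[9, 1]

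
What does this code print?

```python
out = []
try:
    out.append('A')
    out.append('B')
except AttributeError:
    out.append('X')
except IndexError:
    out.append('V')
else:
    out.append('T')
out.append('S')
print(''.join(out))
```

Execution trace: 'A' (try body) → 'B' (try body, no exception) → 'T' (else) → 'S' (after the try/except). Output: ABTS

Answer: ABTS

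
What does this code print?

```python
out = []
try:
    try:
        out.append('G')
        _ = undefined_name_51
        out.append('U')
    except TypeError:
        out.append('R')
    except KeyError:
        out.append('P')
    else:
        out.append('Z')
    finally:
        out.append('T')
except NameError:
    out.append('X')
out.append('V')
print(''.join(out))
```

Execution trace: 'G' (try body) → 'T' (finally) → 'X' (outer except NameError) → 'V' (after the try/except). Output: GTXV

Answer: GTXV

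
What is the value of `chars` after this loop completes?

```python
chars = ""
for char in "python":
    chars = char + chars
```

Reverse 'python'
`chars` takes the values: "" → "p" → "yp" → "typ" → "htyp" → "ohtyp" → "nohtyp"

Answer: "nohtyp"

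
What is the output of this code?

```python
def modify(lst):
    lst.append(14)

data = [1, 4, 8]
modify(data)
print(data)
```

Key concept: function modifies passed list.
Step by step:
`data = [1, 4, 8]` → data = [1, 4, 8]
`modify(data)` → data = [1, 4, 8, 14]
`print(data)` → prints [1, 4, 8, 14]

Answer: [1, 4, 8, 14]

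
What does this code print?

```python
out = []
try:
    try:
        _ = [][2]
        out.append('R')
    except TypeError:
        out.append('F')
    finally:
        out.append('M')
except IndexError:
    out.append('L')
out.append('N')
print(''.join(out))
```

Execution trace: 'M' (finally) → 'L' (outer except IndexError) → 'N' (after the try/except). Output: MLN

Answer: MLN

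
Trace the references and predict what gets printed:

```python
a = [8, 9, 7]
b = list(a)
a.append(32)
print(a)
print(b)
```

Key concept: list() constructor creates copy.
Step by step:
`a = [8, 9, 7]` → a = [8, 9, 7]
`b = list(a)` → b = [8, 9, 7]
`a.append(32)` → a = [8, 9, 7, 32]
`print(a)` → prints [8, 9, 7, 32]
`print(b)` → prints [8, 9, 7]

Answer:
[8, 9, 7, 32]
[8, 9, 7]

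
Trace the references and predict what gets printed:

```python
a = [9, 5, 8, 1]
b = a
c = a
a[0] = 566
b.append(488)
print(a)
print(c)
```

Key concept: multiple aliases.
Step by step:
`a = [9, 5, 8, 1]` → a = [9, 5, 8, 1]
`b = a` → b = [9, 5, 8, 1] (same object as a)
`c = a` → c = [9, 5, 8, 1] (same object as a, b)
`a[0] = 566` → a = [566, 5, 8, 1] (same object as b, c); b = [566, 5, 8, 1] (same object as a, c); c = [566, 5, 8, 1] (same object as a, b)
`b.append(488)` → a = [566, 5, 8, 1, 488] (same object as b, c); b = [566, 5, 8, 1, 488] (same object as a, c); c = [566, 5, 8, 1, 488] (same object as a, b)
`print(a)` → prints [566, 5, 8, 1, 488]
`print(c)` → prints [566, 5, 8, 1, 488]

Answer:
[566, 5, 8, 1, 488]
[566, 5, 8, 1, 488]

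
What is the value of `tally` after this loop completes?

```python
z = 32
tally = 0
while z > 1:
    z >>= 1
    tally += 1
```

Count right shifts until 1
`tally` takes the values: 0 → 1 → 2 → 3 → 4 → 5

Answer: 5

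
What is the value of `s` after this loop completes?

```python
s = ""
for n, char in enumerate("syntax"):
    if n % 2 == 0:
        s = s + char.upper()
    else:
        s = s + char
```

Uppercase even positions in 'syntax'
`s` takes the values: "" → "S" → "Sy" → "SyN" → "SyNt" → "SyNtA" → "SyNtAx"

Answer: "SyNtAx"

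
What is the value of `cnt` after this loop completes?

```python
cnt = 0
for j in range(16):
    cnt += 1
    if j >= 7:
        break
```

Loop breaks when j reaches 7, cnt is 8
`cnt` takes the values: 0 → 1 → 2 → 3 → 4 → 5 → 6 → 7 → 8

Answer: 8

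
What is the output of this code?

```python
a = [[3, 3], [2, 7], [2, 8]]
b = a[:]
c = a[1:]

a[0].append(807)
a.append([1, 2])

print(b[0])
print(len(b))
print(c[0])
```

Key concept: slice with nested mutation.
Step by step:
`a = [[3, 3], [2, 7], [2, 8]]` → a = [[3, 3], [2, 7], [2, 8]]
`b = a[:]` → b = [[3, 3], [2, 7], [2, 8]]
`c = a[1:]` → c = [[2, 7], [2, 8]]
`a[0].append(807)` → a = [[3, 3, 807], [2, 7], [2, 8]]; b = [[3, 3, 807], [2, 7], [2, 8]]
`a.append([1, 2])` → a = [[3, 3, 807], [2, 7], [2, 8], [1, 2]]
`print(b[0])` → prints [3, 3, 807]
`print(len(b))` → prints 3
`print(c[0])` → prints [2, 7]

Answer:
[3, 3, 807]
3
[2, 7]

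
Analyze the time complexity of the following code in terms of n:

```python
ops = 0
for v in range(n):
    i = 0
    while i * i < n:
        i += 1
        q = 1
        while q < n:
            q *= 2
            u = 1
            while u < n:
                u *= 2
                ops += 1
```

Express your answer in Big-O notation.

Each loop level contributes: n × √n × log n × log n. Multiplying the contributions gives O(n√n log² n).

Answer: O(n√n log² n)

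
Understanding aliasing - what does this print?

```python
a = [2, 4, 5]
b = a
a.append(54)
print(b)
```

Key concept: basic list aliasing.
Step by step:
`a = [2, 4, 5]` → a = [2, 4, 5]
`b = a` → b = [2, 4, 5] (same object as a)
`a.append(54)` → a = [2, 4, 5, 54] (same object as b); b = [2, 4, 5, 54] (same object as a)
`print(b)` → prints [2, 4, 5, 54]

Answer: [2, 4, 5, 54]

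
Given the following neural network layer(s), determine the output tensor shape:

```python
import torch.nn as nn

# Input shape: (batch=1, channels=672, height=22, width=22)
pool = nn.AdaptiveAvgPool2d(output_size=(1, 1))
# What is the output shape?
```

Input: (1, 672, 22, 22) -> Output: (1, 672, 1, 1)

Answer: (1, 672, 1, 1)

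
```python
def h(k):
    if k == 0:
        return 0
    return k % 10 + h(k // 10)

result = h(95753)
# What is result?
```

Sum of digits of 95753: 3 + 5 + 7 + 5 + 9 = 29

Answer: 29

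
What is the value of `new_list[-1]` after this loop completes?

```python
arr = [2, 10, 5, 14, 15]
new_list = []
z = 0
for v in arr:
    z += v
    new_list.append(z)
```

Cumulative sum ends at 46
`new_list` takes the values: [] → [2] → [2, 12] → [2, 12, 17] → [2, 12, 17, 31] → [2, 12, 17, 31, 46]
So `new_list[-1]` = 46

Answer: 46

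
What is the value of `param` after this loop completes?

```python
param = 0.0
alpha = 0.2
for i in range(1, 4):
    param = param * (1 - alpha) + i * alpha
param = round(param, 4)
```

Moving average with lr=0.2
`param` takes the values: 0.0 → 0.2 → 0.56 → 1.048

Answer: 1.048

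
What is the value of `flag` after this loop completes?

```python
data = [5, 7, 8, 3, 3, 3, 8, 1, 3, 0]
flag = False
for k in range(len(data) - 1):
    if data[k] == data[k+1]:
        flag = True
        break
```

Check consecutive duplicates in [5, 7, 8, 3, 3, 3, 8, 1, 3, 0]
`flag` takes the values: False → True

Answer: True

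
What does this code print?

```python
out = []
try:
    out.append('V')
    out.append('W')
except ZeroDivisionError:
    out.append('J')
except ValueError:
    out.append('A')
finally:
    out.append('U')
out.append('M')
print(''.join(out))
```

Execution trace: 'V' (try body) → 'W' (try body, no exception) → 'U' (finally) → 'M' (after the try/except). Output: VWUM

Answer: VWUM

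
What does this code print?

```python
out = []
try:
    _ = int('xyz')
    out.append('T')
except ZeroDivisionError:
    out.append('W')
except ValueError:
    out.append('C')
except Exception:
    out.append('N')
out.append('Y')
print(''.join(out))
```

Execution trace: 'C' (except ValueError) → 'Y' (after the try/except). Output: CY

Answer: CY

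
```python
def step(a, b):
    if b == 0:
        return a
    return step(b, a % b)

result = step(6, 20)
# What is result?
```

step(6, 20) -> step(20, 6) -> step(6, 2) -> step(2, 0) -> 2

Answer: 2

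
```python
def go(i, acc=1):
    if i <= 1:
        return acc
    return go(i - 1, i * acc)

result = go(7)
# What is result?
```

Accumulator trace (n, acc): (7, 1) -> (6, 7) -> (5, 42) -> (4, 210) -> (3, 840) -> (2, 2520) -> (1, 5040) -> return 5040

Answer: 5040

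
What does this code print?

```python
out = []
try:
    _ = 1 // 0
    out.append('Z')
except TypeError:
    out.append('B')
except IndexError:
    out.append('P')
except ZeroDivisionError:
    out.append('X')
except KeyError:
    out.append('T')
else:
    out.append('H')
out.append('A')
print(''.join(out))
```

Execution trace: 'X' (except ZeroDivisionError) → 'A' (after the try/except). Output: XA

Answer: XA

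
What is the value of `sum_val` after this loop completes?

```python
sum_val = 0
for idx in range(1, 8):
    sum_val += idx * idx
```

Sum of squares 1² to 7² = 140
`sum_val` takes the values: 0 → 1 → 5 → 14 → 30 → 55 → 91 → 140

Answer: 140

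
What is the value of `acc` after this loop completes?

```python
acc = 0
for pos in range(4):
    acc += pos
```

Sum of 0 to 3 = 6
`acc` takes the values: 0 → 1 → 3 → 6

Answer: 6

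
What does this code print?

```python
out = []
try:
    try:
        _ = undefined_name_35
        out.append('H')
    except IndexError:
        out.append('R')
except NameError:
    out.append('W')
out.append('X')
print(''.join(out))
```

Execution trace: 'W' (outer except NameError) → 'X' (after the try/except). Output: WX

Answer: WX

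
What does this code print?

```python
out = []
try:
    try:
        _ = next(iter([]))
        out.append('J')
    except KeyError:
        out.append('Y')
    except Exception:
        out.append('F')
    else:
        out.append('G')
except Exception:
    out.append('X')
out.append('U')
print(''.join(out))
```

Execution trace: 'F' (inner except Exception) → 'U' (after the try/except). Output: FU

Answer: FU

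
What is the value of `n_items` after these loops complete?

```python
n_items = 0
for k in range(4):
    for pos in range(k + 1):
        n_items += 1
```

Triangle: 1 + 2 + ... + 4
`n_items` takes the values: 0 → 1 → 2 → 3 → 4 → 5 → 6 → 7 → 8 → 9 → 10

Answer: 10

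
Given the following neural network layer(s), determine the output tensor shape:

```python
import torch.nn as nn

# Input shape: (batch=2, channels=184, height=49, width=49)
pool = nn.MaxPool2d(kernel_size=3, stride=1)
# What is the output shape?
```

Input: (2, 184, 49, 49) -> Output: (2, 184, 47, 47)

Answer: (2, 184, 47, 47)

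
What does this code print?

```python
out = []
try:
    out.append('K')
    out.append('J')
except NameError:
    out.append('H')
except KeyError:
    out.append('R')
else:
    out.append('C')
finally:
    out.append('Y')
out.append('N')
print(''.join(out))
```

Execution trace: 'K' (try body) → 'J' (try body, no exception) → 'C' (else) → 'Y' (finally) → 'N' (after the try/except). Output: KJCYN

Answer: KJCYN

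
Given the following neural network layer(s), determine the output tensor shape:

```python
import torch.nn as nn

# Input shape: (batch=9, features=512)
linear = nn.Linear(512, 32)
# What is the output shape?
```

Input: (9, 512) -> Output: (9, 32)

Answer: (9, 32)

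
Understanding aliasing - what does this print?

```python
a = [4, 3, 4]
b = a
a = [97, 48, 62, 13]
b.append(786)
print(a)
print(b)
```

Key concept: rebinding vs mutation: a is rebound to a new list, b still points at the original.
Step by step:
`a = [4, 3, 4]` → a = [4, 3, 4]
`b = a` → b = [4, 3, 4] (same object as a)
`a = [97, 48, 62, 13]` → a = [97, 48, 62, 13]
`b.append(786)` → b = [4, 3, 4, 786]
`print(a)` → prints [97, 48, 62, 13]
`print(b)` → prints [4, 3, 4, 786]

Answer:
[97, 48, 62, 13]
[4, 3, 4, 786]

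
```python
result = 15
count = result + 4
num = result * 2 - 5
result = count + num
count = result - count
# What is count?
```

Trace:
`result = 15` → result = 15
`count = result + 4` → count = 19
`num = result * 2 - 5` → num = 25
`result = count + num` → result = 44
`count = result - count` → count = 25
So count = 25

Answer: 25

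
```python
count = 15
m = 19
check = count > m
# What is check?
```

Trace:
`count = 15` → count = 15
`m = 19` → m = 19
`check = count > m` → check = False
So check = False

Answer: False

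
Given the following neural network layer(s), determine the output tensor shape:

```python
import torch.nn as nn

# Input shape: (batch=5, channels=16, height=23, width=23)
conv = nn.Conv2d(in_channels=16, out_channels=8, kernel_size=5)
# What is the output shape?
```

Input: (5, 16, 23, 23) -> Output: (5, 8, 19, 19)

Answer: (5, 8, 19, 19)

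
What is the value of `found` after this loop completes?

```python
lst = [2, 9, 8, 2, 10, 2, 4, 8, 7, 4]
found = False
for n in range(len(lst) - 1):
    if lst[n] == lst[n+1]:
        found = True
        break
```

Check consecutive duplicates in [2, 9, 8, 2, 10, 2, 4, 8, 7, 4]
`found` takes the values: False

Answer: False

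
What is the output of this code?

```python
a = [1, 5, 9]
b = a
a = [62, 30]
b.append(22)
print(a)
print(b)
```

Key concept: rebinding vs mutation: a is rebound to a new list, b still points at the original.
Step by step:
`a = [1, 5, 9]` → a = [1, 5, 9]
`b = a` → b = [1, 5, 9] (same object as a)
`a = [62, 30]` → a = [62, 30]
`b.append(22)` → b = [1, 5, 9, 22]
`print(a)` → prints [62, 30]
`print(b)` → prints [1, 5, 9, 22]

Answer:
[62, 30]
[1, 5, 9, 22]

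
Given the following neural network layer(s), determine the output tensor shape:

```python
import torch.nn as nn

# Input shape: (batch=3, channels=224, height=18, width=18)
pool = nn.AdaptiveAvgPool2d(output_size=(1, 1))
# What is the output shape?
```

Input: (3, 224, 18, 18) -> Output: (3, 224, 1, 1)

Answer: (3, 224, 1, 1)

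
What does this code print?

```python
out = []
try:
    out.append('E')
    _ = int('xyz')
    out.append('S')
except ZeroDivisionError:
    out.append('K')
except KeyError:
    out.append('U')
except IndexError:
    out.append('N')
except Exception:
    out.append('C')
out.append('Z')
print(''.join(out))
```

Execution trace: 'E' (try body) → 'C' (except Exception) → 'Z' (after the try/except). Output: ECZ

Answer: ECZ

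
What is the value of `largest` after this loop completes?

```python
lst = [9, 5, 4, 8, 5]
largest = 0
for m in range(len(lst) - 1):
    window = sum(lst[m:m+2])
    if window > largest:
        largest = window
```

Max sum of 2-element window in [9, 5, 4, 8, 5]
`largest` takes the values: 0 → 14

Answer: 14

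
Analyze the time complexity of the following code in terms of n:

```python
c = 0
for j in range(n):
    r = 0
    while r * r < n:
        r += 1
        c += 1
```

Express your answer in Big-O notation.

Each loop level contributes: n × √n. Multiplying the contributions gives O(n√n).

Answer: O(n√n)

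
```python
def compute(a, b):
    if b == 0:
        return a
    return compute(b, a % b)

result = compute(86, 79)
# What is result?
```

compute(86, 79) -> compute(79, 7) -> compute(7, 2) -> compute(2, 1) -> compute(1, 0) -> 1

Answer: 1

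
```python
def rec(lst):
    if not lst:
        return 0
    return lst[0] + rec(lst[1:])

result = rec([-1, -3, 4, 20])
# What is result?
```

(-1) + (-3) + 4 + 20 + 0 = 20

Answer: 20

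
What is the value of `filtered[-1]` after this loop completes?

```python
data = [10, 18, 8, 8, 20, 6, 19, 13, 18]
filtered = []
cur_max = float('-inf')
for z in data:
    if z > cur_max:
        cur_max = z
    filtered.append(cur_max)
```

Running max ends at 20
`filtered` takes the values: [] → [10] → [10, 18] → [10, 18, 18] → [10, 18, 18, 18] → [10, 18, 18, 18, 20] → [10, 18, 18, 18, 20, 20] → [10, 18, 18, 18, 20, 20, 20] → [10, 18, 18, 18, 20, 20, 20, 20] → [10, 18, 18, 18, 20, 20, 20, 20, 20]
So `filtered[-1]` = 20

Answer: 20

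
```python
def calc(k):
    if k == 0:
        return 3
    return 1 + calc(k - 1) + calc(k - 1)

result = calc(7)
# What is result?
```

calc(k) = 1 + 2·calc(k-1), calc(0)=3. Closed form: (3+1)·2^7 - 1 = 511.

Answer: 511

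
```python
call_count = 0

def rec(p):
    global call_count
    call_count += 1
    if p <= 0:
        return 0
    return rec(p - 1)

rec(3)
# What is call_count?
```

Linear recursion stepping by 1: 4 calls from p=3 down to ≤0.

Answer: 4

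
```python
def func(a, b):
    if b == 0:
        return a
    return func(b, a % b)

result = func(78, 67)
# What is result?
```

func(78, 67) -> func(67, 11) -> func(11, 1) -> func(1, 0) -> 1

Answer: 1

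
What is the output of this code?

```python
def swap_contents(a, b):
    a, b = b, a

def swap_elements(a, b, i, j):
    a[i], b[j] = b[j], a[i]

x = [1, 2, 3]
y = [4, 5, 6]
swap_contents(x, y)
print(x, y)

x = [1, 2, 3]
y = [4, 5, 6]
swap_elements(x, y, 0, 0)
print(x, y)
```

Key concept: parameter rebinding vs mutation.
Step by step:
`x = [1, 2, 3]` → x = [1, 2, 3]
`y = [4, 5, 6]` → y = [4, 5, 6]
`swap_contents(x, y)` → no visible change to tracked variables
`print(x, y)` → prints [1, 2, 3] [4, 5, 6]
`x = [1, 2, 3]` → x = [1, 2, 3]
`y = [4, 5, 6]` → y = [4, 5, 6]
`swap_elements(x, y, 0, 0)` → x = [4, 2, 3]; y = [1, 5, 6]
`print(x, y)` → prints [4, 2, 3] [1, 5, 6]

Answer:
[1, 2, 3] [4, 5, 6]
[4, 2, 3] [1, 5, 6]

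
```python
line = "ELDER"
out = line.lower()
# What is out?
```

Trace:
`line = "ELDER"` → line = 'ELDER'
`out = line.lower()` → out = 'elder'
So out = 'elder'

Answer: 'elder'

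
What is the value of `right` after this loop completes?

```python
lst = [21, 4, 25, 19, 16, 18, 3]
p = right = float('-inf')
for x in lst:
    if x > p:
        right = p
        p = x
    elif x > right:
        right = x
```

Second largest (with repeats) in [21, 4, 25, 19, 16, 18, 3]
`right` takes the values: -inf → 4 → 21

Answer: 21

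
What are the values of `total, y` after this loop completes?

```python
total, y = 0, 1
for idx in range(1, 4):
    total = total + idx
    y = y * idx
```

Sum and factorial of 1 to 3
`total, y` takes the values: (0, 1) → (1, 1) → (3, 1) → (3, 2) → (6, 2) → (6, 6)

Answer: 6, 6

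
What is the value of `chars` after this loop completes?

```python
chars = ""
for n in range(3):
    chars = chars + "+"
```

Repeat '+' 3 times
`chars` takes the values: "" → "+" → "++" → "+++"

Answer: "+++"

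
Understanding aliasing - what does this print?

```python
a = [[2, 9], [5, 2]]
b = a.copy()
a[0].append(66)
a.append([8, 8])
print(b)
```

Key concept: shallow copy with nested lists.
Step by step:
`a = [[2, 9], [5, 2]]` → a = [[2, 9], [5, 2]]
`b = a.copy()` → b = [[2, 9], [5, 2]]
`a[0].append(66)` → a = [[2, 9, 66], [5, 2]]; b = [[2, 9, 66], [5, 2]]
`a.append([8, 8])` → a = [[2, 9, 66], [5, 2], [8, 8]]
`print(b)` → prints [[2, 9, 66], [5, 2]]

Answer: [[2, 9, 66], [5, 2]]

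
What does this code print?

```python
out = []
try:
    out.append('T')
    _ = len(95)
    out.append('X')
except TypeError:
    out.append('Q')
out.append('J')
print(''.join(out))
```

Execution trace: 'T' (try body) → 'Q' (except TypeError) → 'J' (after the try/except). Output: TQJ

Answer: TQJ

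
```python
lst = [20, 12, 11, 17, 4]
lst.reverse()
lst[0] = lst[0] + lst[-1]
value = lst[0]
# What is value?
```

Trace:
`lst = [20, 12, 11, 17, 4]` → lst = [20, 12, 11, 17, 4]
`lst.reverse()` → lst = [4, 17, 11, 12, 20]
`lst[0] = lst[0] + lst[-1]` → lst = [24, 17, 11, 12, 20]
`value = lst[0]` → value = 24
So value = 24

Answer: 24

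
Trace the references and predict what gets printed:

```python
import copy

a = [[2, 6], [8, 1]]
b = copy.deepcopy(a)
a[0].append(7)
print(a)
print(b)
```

Key concept: deep copy is fully independent.
Step by step:
`a = [[2, 6], [8, 1]]` → a = [[2, 6], [8, 1]]
`b = copy.deepcopy(a)` → b = [[2, 6], [8, 1]]
`a[0].append(7)` → a = [[2, 6, 7], [8, 1]]
`print(a)` → prints [[2, 6, 7], [8, 1]]
`print(b)` → prints [[2, 6], [8, 1]]

Answer:
[[2, 6, 7], [8, 1]]
[[2, 6], [8, 1]]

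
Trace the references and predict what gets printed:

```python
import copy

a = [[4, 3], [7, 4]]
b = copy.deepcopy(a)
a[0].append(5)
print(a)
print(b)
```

Key concept: deep copy is fully independent.
Step by step:
`a = [[4, 3], [7, 4]]` → a = [[4, 3], [7, 4]]
`b = copy.deepcopy(a)` → b = [[4, 3], [7, 4]]
`a[0].append(5)` → a = [[4, 3, 5], [7, 4]]
`print(a)` → prints [[4, 3, 5], [7, 4]]
`print(b)` → prints [[4, 3], [7, 4]]

Answer:
[[4, 3, 5], [7, 4]]
[[4, 3], [7, 4]]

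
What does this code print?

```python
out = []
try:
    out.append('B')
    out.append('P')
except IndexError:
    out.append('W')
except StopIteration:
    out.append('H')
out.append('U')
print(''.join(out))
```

Execution trace: 'B' (try body) → 'P' (try body, no exception) → 'U' (after the try/except). Output: BPU

Answer: BPU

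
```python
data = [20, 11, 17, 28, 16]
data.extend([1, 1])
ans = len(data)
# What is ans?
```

Trace:
`data = [20, 11, 17, 28, 16]` → data = [20, 11, 17, 28, 16]
`data.extend([1, 1])` → data = [20, 11, 17, 28, 16, 1, 1]
`ans = len(data)` → ans = 7
So ans = 7

Answer: 7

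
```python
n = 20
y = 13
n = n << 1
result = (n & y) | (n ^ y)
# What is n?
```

Trace:
`n = 20` → n = 20
`y = 13` → y = 13
`n = n << 1` → n = 40
`result = (n & y) | (n ^ y)` → result = 45
So n = 40

Answer: 40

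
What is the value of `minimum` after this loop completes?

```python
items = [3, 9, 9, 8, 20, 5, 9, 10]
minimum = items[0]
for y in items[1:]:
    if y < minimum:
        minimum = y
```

Minimum of [3, 9, 9, 8, 20, 5, 9, 10]
`minimum` takes the values: 3

Answer: 3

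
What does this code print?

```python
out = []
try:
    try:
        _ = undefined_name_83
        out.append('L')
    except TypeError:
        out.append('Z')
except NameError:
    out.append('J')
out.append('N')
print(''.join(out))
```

Execution trace: 'J' (outer except NameError) → 'N' (after the try/except). Output: JN

Answer: JN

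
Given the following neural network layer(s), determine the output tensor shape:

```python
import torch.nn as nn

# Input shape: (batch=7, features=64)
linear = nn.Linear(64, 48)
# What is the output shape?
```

Input: (7, 64) -> Output: (7, 48)

Answer: (7, 48)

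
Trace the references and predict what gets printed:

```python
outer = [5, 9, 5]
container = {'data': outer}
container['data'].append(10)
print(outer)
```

Key concept: dict holds reference to list.
Step by step:
`outer = [5, 9, 5]` → outer = [5, 9, 5]
`container = {'data': outer}` → container = {'data': [5, 9, 5]}
`container['data'].append(10)` → outer = [5, 9, 5, 10]; container = {'data': [5, 9, 5, 10]}
`print(outer)` → prints [5, 9, 5, 10]

Answer: [5, 9, 5, 10]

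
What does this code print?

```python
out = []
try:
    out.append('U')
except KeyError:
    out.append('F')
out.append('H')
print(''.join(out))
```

Execution trace: 'U' (try body, no exception) → 'H' (after the try/except). Output: UH

Answer: UH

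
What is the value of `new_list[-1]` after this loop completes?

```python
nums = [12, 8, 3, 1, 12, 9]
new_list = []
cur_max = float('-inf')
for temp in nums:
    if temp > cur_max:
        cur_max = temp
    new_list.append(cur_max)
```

Running max ends at 12
`new_list` takes the values: [] → [12] → [12, 12] → [12, 12, 12] → [12, 12, 12, 12] → [12, 12, 12, 12, 12] → [12, 12, 12, 12, 12, 12]
So `new_list[-1]` = 12

Answer: 12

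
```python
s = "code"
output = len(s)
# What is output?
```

Trace:
`s = "code"` → s = 'code'
`output = len(s)` → output = 4
So output = 4

Answer: 4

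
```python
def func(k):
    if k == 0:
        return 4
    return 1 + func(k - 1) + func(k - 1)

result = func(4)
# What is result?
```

func(k) = 1 + 2·func(k-1), func(0)=4. Closed form: (4+1)·2^4 - 1 = 79.

Answer: 79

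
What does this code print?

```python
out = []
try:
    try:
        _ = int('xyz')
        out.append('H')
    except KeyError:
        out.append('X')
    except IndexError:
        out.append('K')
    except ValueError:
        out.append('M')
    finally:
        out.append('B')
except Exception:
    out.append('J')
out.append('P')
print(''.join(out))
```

Execution trace: 'M' (inner except ValueError) → 'B' (inner finally) → 'P' (after the try/except). Output: MBP

Answer: MBP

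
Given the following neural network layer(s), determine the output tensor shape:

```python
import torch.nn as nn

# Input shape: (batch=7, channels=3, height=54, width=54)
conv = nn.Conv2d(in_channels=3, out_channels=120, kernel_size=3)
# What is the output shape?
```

Input: (7, 3, 54, 54) -> Output: (7, 120, 52, 52)

Answer: (7, 120, 52, 52)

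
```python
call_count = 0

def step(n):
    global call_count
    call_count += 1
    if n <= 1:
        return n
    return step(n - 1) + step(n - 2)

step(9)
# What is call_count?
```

Calls(n) = 1 + Calls(n-1) + Calls(n-2); Calls(0)=Calls(1)=1. For n=9 this gives 109.

Answer: 109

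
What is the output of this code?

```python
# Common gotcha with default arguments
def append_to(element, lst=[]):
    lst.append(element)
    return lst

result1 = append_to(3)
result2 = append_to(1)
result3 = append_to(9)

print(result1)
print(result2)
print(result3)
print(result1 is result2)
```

Key concept: mutable default argument gotcha.
Step by step:
`result1 = append_to(3)` → result1 = [3]
`result2 = append_to(1)` → result1 = [3, 1] (same object as result2); result2 = [3, 1] (same object as result1)
`result3 = append_to(9)` → result1 = [3, 1, 9] (same object as result2, result3); result2 = [3, 1, 9] (same object as result1, result3); result3 = [3, 1, 9] (same object as result1, result2)
`print(result1)` → prints [3, 1, 9]
`print(result2)` → prints [3, 1, 9]
`print(result3)` → prints [3, 1, 9]
`print(result1 is result2)` → prints True

Answer:
[3, 1, 9]
[3, 1, 9]
[3, 1, 9]
True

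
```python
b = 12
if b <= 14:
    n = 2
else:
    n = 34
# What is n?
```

Trace:
`b = 12` → b = 12
`if b <= 14: ...` → b <= 14 is True → n = 2
So n = 2

Answer: 2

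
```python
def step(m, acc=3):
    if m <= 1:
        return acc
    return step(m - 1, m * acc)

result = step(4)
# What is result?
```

Accumulator trace (n, acc): (4, 3) -> (3, 12) -> (2, 36) -> (1, 72) -> return 72

Answer: 72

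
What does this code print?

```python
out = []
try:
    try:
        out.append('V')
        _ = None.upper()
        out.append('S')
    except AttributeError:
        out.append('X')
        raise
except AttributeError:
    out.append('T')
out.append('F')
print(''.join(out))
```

Execution trace: 'V' (inner try body) → 'X' (inner except AttributeError) → 'T' (outer except AttributeError) → 'F' (after the try/except). Output: VXTF

Answer: VXTF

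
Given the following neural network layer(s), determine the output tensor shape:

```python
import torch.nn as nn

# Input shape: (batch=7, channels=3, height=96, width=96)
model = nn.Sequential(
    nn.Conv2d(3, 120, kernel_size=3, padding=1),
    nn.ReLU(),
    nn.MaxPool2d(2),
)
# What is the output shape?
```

Input: (7, 3, 96, 96) -> after Conv2d: (7, 120, 96, 96) -> after ReLU: (7, 120, 96, 96) -> Output: (7, 120, 48, 48)

Answer: (7, 120, 48, 48)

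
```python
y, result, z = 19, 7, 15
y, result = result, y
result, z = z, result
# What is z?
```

Trace:
`y, result, z = 19, 7, 15` → y = 19; result = 7; z = 15
`y, result = result, y` → y = 7; result = 19
`result, z = z, result` → result = 15; z = 19
So z = 19

Answer: 19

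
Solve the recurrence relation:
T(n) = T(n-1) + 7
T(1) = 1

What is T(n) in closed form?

Unrolling: T(n) = T(1) + 7·(n-1) = 1 + 7(n-1) = 7n - 6.

Answer: T(n) = 7n - 6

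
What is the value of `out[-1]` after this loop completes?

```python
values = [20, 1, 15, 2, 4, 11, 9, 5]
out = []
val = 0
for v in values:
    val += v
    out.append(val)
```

Cumulative sum ends at 67
`out` takes the values: [] → [20] → [20, 21] → [20, 21, 36] → [20, 21, 36, 38] → [20, 21, 36, 38, 42] → [20, 21, 36, 38, 42, 53] → [20, 21, 36, 38, 42, 53, 62] → [20, 21, 36, 38, 42, 53, 62, 67]
So `out[-1]` = 67

Answer: 67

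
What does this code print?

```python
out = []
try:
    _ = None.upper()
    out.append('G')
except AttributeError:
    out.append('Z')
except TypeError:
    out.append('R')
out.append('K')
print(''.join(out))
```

Execution trace: 'Z' (except AttributeError) → 'K' (after the try/except). Output: ZK

Answer: ZK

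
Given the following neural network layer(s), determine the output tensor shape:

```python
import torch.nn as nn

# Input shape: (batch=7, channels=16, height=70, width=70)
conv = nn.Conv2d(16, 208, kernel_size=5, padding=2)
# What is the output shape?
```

Input: (7, 16, 70, 70) -> Output: (7, 208, 70, 70)

Answer: (7, 208, 70, 70)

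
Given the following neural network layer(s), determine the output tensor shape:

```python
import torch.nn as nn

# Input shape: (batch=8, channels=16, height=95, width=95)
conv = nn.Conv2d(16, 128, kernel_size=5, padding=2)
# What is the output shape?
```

Input: (8, 16, 95, 95) -> Output: (8, 128, 95, 95)

Answer: (8, 128, 95, 95)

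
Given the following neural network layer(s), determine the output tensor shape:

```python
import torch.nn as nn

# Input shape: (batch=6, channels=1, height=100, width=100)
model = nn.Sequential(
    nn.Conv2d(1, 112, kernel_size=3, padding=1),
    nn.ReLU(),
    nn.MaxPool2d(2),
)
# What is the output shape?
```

Input: (6, 1, 100, 100) -> after Conv2d: (6, 112, 100, 100) -> after ReLU: (6, 112, 100, 100) -> Output: (6, 112, 50, 50)

Answer: (6, 112, 50, 50)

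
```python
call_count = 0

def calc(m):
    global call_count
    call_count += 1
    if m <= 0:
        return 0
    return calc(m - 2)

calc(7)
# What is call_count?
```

Linear recursion stepping by 2: 5 calls from m=7 down to ≤0.

Answer: 5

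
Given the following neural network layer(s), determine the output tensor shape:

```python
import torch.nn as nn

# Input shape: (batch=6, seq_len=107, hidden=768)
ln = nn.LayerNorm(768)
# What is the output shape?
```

Input: (6, 107, 768) -> Output: (6, 107, 768)

Answer: (6, 107, 768)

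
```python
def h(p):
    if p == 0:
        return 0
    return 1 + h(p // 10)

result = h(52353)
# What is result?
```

Count of digits of 52353: 5

Answer: 5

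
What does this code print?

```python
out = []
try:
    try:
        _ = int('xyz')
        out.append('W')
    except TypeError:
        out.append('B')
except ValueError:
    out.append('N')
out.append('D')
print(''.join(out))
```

Execution trace: 'N' (outer except ValueError) → 'D' (after the try/except). Output: ND

Answer: ND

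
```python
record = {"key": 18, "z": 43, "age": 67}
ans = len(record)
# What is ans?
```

Trace:
`record = {"key": 18, "z": 43, "age": 67}` → record = {'key': 18, 'z': 43, 'age': 67}
`ans = len(record)` → ans = 3
So ans = 3

Answer: 3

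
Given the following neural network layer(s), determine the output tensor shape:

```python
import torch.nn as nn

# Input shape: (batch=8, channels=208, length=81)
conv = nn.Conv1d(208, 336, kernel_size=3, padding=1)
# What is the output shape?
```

Input: (8, 208, 81) -> Output: (8, 336, 81)

Answer: (8, 336, 81)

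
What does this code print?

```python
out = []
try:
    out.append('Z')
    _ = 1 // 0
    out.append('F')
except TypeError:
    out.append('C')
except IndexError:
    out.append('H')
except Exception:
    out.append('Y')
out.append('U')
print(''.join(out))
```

Execution trace: 'Z' (try body) → 'Y' (except Exception) → 'U' (after the try/except). Output: ZYU

Answer: ZYU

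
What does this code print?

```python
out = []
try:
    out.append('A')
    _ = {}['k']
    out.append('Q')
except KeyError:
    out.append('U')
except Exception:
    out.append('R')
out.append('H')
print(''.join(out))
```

Execution trace: 'A' (try body) → 'U' (except KeyError) → 'H' (after the try/except). Output: AUH

Answer: AUH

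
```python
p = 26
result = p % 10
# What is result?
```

Trace:
`p = 26` → p = 26
`result = p % 10` → result = 6
So result = 6

Answer: 6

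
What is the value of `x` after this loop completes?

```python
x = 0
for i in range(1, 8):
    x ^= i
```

XOR of 1 to 7
`x` takes the values: 0 → 1 → 3 → 0 → 4 → 1 → 7 → 0

Answer: 0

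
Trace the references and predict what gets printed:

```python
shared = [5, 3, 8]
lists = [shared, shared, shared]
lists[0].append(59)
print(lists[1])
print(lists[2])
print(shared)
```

Key concept: list of same reference.
Step by step:
`shared = [5, 3, 8]` → shared = [5, 3, 8]
`lists = [shared, shared, shared]` → lists = [[5, 3, 8], [5, 3, 8], [5, 3, 8]]
`lists[0].append(59)` → shared = [5, 3, 8, 59]; lists = [[5, 3, 8, 59], [5, 3, 8, 59], [5, 3, 8, 59]]
`print(lists[1])` → prints [5, 3, 8, 59]
`print(lists[2])` → prints [5, 3, 8, 59]
`print(shared)` → prints [5, 3, 8, 59]

Answer:
[5, 3, 8, 59]
[5, 3, 8, 59]
[5, 3, 8, 59]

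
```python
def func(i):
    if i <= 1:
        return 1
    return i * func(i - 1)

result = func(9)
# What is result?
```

func(9) = 9 * 8 * 7 * 6 * 5 * 4 * 3 * 2 * 1 = 362880

Answer: 362880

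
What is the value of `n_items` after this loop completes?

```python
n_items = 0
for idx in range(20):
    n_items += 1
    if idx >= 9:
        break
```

Loop breaks when idx reaches 9, n_items is 10
`n_items` takes the values: 0 → 1 → 2 → 3 → 4 → 5 → 6 → 7 → 8 → 9 → 10

Answer: 10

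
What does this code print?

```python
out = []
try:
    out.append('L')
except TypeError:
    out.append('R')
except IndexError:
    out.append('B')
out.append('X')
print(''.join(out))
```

Execution trace: 'L' (try body, no exception) → 'X' (after the try/except). Output: LX

Answer: LX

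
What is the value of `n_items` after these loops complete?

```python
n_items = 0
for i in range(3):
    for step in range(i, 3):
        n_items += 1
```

Upper triangle: 3 + 2 + ... + 1
`n_items` takes the values: 0 → 1 → 2 → 3 → 4 → 5 → 6

Answer: 6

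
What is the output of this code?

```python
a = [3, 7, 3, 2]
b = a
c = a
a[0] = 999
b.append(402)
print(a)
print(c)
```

Key concept: multiple aliases.
Step by step:
`a = [3, 7, 3, 2]` → a = [3, 7, 3, 2]
`b = a` → b = [3, 7, 3, 2] (same object as a)
`c = a` → c = [3, 7, 3, 2] (same object as a, b)
`a[0] = 999` → a = [999, 7, 3, 2] (same object as b, c); b = [999, 7, 3, 2] (same object as a, c); c = [999, 7, 3, 2] (same object as a, b)
`b.append(402)` → a = [999, 7, 3, 2, 402] (same object as b, c); b = [999, 7, 3, 2, 402] (same object as a, c); c = [999, 7, 3, 2, 402] (same object as a, b)
`print(a)` → prints [999, 7, 3, 2, 402]
`print(c)` → prints [999, 7, 3, 2, 402]

Answer:
[999, 7, 3, 2, 402]
[999, 7, 3, 2, 402]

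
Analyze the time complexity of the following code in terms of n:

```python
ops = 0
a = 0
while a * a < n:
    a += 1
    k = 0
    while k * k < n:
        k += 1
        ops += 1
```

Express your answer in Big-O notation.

Each loop level contributes: √n × √n. Multiplying the contributions gives O(n).

Answer: O(n)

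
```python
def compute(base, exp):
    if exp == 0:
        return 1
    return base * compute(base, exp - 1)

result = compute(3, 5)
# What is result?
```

compute(3, 5) = 3 * 3 * 3 * 3 * 3 = 243

Answer: 243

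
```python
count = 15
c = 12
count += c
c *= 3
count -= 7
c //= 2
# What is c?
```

Trace:
`count = 15` → count = 15
`c = 12` → c = 12
`count += c` → count = 27
`c *= 3` → c = 36
`count -= 7` → count = 20
`c //= 2` → c = 18
So c = 18

Answer: 18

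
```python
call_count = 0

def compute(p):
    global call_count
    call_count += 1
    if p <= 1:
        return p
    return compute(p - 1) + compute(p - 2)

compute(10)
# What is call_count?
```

Calls(p) = 1 + Calls(p-1) + Calls(p-2); Calls(0)=Calls(1)=1. For p=10 this gives 177.

Answer: 177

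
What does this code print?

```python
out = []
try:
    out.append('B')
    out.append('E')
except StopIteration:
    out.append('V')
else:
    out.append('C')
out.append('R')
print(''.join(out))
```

Execution trace: 'B' (try body) → 'E' (try body, no exception) → 'C' (else) → 'R' (after the try/except). Output: BECR

Answer: BECR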